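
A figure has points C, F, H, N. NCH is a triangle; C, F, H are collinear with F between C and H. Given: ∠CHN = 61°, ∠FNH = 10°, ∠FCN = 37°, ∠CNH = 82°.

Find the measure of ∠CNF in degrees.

∠CNF = 72°

1. ∠FHN = 61°  [F on ray HC]
2. ∠HFN = 109°  [△NFH]
3. ∠CFN = 71°  [linear pair at F on CH]
4. ∠CNF = 72°  [△NCF]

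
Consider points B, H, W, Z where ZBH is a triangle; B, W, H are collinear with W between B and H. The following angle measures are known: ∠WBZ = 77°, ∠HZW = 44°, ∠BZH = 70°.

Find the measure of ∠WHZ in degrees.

∠WHZ = 33°

1. ∠HBZ = 77°  [W on ray BH]
2. ∠BHZ = 33°  [△ZBH]
3. ∠WHZ = 33°  [W on ray HB]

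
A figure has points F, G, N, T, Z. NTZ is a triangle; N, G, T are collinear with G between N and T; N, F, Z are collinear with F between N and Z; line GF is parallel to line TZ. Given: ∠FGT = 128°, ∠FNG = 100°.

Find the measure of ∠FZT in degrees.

1. ∠FGN = 52°  [linear pair at G on NT]
2. ∠GFN = 28°  [△NGF]
3. ∠GFZ = 152°  [linear pair at F on NZ]
4. ∠FZT = 28°  [GF∥TZ, co-interior at Z–F]

∠FZT = 28°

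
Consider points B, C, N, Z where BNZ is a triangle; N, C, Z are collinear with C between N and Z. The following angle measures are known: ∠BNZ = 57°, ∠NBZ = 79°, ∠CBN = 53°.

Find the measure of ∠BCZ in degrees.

1. ∠BNC = 57°  [C on ray NZ]
2. ∠BCN = 70°  [△BNC]
3. ∠BCZ = 110°  [linear pair at C on NZ]

∠BCZ = 110°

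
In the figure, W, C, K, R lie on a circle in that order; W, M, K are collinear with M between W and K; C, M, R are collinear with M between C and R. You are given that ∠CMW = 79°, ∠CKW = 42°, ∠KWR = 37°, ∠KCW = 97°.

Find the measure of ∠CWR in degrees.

1. ∠CRW = 42°  [same arc WC]
2. ∠CWK = 41°  [△WCK]
3. ∠RCW = 60°  [△WMC]
4. ∠CWR = 78°  [△WCR]

∠CWR = 78°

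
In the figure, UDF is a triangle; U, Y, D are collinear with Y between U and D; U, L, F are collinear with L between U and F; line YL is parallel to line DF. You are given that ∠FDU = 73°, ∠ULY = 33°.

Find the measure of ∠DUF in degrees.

1. ∠LYU = 73°  [YL∥DF, corresponding at Y]
2. ∠LUY = 74°  [△UYL]
3. ∠DUF = 74°  [Y on UD, L on UF]

∠DUF = 74°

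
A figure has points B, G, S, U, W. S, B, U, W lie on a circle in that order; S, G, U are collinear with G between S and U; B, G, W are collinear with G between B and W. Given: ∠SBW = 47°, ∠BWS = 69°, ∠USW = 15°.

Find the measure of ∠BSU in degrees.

∠BSU = 49°

1. ∠BSW = 64°  [△SBW]
2. ∠UBW = 15°  [same arc UW]
3. ∠BUW = 116°  [cyclic SBUW, opposite ∠S+∠U]
4. ∠BWU = 49°  [△BUW]
5. ∠BSU = 49°  [same arc BU]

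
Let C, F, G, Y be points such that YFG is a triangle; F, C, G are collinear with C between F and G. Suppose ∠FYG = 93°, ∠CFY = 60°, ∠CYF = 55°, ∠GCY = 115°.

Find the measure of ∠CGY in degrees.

1. ∠GFY = 60°  [C on ray FG]
2. ∠FGY = 27°  [△YFG]
3. ∠CGY = 27°  [C on ray GF]

∠CGY = 27°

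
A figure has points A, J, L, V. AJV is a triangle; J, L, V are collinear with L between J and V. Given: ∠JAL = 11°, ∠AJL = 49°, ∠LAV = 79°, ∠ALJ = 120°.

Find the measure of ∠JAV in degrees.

1. ∠AJV = 49°  [L on ray JV]
2. ∠ALV = 60°  [linear pair at L on JV]
3. ∠AVL = 41°  [△ALV]
4. ∠AVJ = 41°  [L on ray VJ]
5. ∠JAV = 90°  [△AJV]

∠JAV = 90°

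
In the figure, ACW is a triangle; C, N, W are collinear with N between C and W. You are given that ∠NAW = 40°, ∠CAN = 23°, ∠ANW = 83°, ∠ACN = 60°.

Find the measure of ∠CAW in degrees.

∠CAW = 63°

1. ∠AWN = 57°  [△ANW]
2. ∠ACW = 60°  [N on ray CW]
3. ∠AWC = 57°  [N on ray WC]
4. ∠CAW = 63°  [△ACW]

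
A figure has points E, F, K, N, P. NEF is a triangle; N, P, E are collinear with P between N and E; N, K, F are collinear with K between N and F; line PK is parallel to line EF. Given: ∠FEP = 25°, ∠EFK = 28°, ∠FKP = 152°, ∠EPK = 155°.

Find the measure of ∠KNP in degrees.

1. ∠NKP = 28°  [linear pair at K on NF]
2. ∠KPN = 25°  [linear pair at P on NE]
3. ∠KNP = 127°  [△NPK]

∠KNP = 127°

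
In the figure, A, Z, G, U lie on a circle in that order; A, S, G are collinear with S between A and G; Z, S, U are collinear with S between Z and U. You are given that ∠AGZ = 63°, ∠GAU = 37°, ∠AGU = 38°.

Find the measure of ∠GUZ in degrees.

1. ∠AUZ = 63°  [same arc AZ]
2. ∠ASU = 80°  [△ASU]
3. ∠GSU = 100°  [linear pair at S on AG]
4. ∠GUZ = 42°  [△GSU]

∠GUZ = 42°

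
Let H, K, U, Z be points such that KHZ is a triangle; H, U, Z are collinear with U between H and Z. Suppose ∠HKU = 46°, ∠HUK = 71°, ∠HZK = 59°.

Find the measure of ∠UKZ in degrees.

1. ∠KUZ = 109°  [linear pair at U on HZ]
2. ∠KZU = 59°  [U on ray ZH]
3. ∠UKZ = 12°  [△KUZ]

∠UKZ = 12°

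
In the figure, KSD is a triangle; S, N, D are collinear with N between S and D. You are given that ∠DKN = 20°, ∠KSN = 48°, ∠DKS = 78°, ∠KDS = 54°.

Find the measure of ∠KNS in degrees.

∠KNS = 74°

1. ∠KDN = 54°  [N on ray DS]
2. ∠DNK = 106°  [△KND]
3. ∠KNS = 74°  [linear pair at N on SD]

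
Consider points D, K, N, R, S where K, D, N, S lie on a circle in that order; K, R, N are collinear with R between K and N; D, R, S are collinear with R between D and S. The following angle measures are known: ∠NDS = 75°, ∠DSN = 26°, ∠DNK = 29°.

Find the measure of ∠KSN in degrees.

∠KSN = 55°

1. ∠DKN = 26°  [same arc DN]
2. ∠KDN = 125°  [△KDN]
3. ∠KSN = 55°  [cyclic KDNS, opposite ∠D+∠S]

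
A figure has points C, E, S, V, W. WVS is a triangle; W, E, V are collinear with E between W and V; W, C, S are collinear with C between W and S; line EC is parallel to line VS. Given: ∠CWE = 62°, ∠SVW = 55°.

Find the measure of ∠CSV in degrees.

∠CSV = 63°

1. ∠SWV = 62°  [E on WV, C on WS]
2. ∠VSW = 63°  [△WVS]
3. ∠CSV = 63°  [C on ray SW]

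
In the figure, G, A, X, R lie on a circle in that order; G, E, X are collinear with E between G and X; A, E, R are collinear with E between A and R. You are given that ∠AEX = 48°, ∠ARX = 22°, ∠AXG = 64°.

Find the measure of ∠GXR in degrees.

1. ∠GER = 48°  [vertical angles at E]
2. ∠REX = 132°  [linear pair at E on GX]
3. ∠GXR = 26°  [△XER]

∠GXR = 26°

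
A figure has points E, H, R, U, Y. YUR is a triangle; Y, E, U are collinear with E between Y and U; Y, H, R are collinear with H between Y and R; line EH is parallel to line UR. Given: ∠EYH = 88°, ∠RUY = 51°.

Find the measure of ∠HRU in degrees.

1. ∠RYU = 88°  [E on YU, H on YR]
2. ∠URY = 41°  [△YUR]
3. ∠HRU = 41°  [H on ray RY]

∠HRU = 41°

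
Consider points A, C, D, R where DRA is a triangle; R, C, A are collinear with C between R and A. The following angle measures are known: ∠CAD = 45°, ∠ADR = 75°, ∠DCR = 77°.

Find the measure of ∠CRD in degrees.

∠CRD = 60°

1. ∠DAR = 45°  [C on ray AR]
2. ∠ARD = 60°  [△DRA]
3. ∠CRD = 60°  [C on ray RA]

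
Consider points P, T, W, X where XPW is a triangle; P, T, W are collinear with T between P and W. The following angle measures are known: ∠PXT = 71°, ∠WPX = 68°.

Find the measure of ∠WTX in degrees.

1. ∠TPX = 68°  [T on ray PW]
2. ∠PTX = 41°  [△XPT]
3. ∠WTX = 139°  [linear pair at T on PW]

∠WTX = 139°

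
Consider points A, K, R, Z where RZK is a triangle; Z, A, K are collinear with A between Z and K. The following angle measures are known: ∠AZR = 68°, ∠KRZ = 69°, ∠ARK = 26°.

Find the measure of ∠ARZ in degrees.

∠ARZ = 43°

1. ∠KZR = 68°  [A on ray ZK]
2. ∠RKZ = 43°  [△RZK]
3. ∠AKR = 43°  [A on ray KZ]
4. ∠KAR = 111°  [△RAK]
5. ∠RAZ = 69°  [linear pair at A on ZK]
6. ∠ARZ = 43°  [△RZA]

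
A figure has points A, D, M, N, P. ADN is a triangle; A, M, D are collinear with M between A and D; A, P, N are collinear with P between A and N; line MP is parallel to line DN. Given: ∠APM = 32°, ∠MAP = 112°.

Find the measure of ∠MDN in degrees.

1. ∠AMP = 36°  [△AMP]
2. ∠DMP = 144°  [linear pair at M on AD]
3. ∠MDN = 36°  [MP∥DN, co-interior at D–M]

∠MDN = 36°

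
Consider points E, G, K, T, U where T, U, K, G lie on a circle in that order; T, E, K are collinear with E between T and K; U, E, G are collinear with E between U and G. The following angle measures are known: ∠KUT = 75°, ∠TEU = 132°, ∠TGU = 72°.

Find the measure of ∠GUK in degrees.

1. ∠KEU = 48°  [linear pair at E on TK]
2. ∠TKU = 72°  [same arc TU]
3. ∠GUK = 60°  [△UEK]

∠GUK = 60°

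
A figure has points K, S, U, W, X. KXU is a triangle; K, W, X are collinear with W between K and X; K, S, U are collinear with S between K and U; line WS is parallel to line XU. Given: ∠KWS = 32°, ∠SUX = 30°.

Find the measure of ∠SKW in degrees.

∠SKW = 118°

1. ∠KXU = 32°  [WS∥XU, corresponding at W]
2. ∠KUX = 30°  [S on ray UK]
3. ∠UKX = 118°  [△KXU]
4. ∠SKW = 118°  [W on KX, S on KU]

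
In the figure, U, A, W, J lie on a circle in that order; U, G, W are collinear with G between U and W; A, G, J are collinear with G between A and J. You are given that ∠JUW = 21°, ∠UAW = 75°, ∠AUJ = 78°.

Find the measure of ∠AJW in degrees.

1. ∠JAW = 21°  [same arc WJ]
2. ∠AWJ = 102°  [cyclic UAWJ, opposite ∠U+∠W]
3. ∠AJW = 57°  [△AWJ]

∠AJW = 57°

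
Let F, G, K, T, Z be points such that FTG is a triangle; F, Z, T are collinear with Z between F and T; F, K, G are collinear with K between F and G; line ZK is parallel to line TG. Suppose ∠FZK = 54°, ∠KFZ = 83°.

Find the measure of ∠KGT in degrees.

1. ∠FKZ = 43°  [△FZK]
2. ∠GKZ = 137°  [linear pair at K on FG]
3. ∠KGT = 43°  [ZK∥TG, co-interior at G–K]

∠KGT = 43°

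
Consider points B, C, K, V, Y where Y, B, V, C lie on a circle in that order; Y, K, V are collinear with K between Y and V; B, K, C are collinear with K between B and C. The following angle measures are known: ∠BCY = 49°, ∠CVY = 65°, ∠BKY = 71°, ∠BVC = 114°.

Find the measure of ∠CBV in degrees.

1. ∠BVY = 49°  [same arc YB]
2. ∠BKV = 109°  [linear pair at K on YV]
3. ∠CBV = 22°  [△BKV]

∠CBV = 22°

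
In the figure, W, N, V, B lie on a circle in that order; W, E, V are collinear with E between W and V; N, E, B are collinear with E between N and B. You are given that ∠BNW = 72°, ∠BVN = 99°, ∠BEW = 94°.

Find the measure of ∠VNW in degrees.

∠VNW = 131°

1. ∠BVW = 72°  [same arc WB]
2. ∠BWN = 81°  [cyclic WNVB, opposite ∠W+∠V]
3. ∠BEV = 86°  [linear pair at E on WV]
4. ∠NBV = 22°  [△VEB]
5. ∠NBW = 27°  [△WNB]
6. ∠NWV = 22°  [same arc NV]
7. ∠NVW = 27°  [same arc WN]
8. ∠VNW = 131°  [△WNV]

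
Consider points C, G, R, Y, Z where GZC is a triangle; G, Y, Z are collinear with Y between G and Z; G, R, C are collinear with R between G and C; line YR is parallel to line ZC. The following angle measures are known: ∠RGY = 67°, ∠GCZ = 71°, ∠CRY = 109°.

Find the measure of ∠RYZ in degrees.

1. ∠CGZ = 67°  [Y on GZ, R on GC]
2. ∠CZG = 42°  [△GZC]
3. ∠GYR = 42°  [YR∥ZC, corresponding at Y]
4. ∠RYZ = 138°  [linear pair at Y on GZ]

∠RYZ = 138°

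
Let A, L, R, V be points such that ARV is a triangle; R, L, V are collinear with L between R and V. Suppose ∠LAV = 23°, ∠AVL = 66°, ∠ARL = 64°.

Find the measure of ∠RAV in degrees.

∠RAV = 50°

1. ∠AVR = 66°  [L on ray VR]
2. ∠ARV = 64°  [L on ray RV]
3. ∠RAV = 50°  [△ARV]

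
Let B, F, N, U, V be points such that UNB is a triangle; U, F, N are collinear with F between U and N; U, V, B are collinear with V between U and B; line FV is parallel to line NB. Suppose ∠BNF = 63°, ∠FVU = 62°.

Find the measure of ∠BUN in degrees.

∠BUN = 55°

1. ∠BNU = 63°  [F on ray NU]
2. ∠NBU = 62°  [FV∥NB, corresponding at V]
3. ∠BUN = 55°  [△UNB]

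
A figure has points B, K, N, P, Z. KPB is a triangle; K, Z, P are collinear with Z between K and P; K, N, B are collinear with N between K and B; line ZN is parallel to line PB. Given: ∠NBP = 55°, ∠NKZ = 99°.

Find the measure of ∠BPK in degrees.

∠BPK = 26°

1. ∠KBP = 55°  [N on ray BK]
2. ∠BKP = 99°  [Z on KP, N on KB]
3. ∠BPK = 26°  [△KPB]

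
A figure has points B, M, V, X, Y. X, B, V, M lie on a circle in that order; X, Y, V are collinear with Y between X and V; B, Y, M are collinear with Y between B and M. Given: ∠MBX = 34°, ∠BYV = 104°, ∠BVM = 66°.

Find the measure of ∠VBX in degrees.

∠VBX = 78°

1. ∠BYX = 76°  [linear pair at Y on XV]
2. ∠BXM = 114°  [cyclic XBVM, opposite ∠X+∠V]
3. ∠BXV = 70°  [△XYB]
4. ∠BMX = 32°  [△XBM]
5. ∠BVX = 32°  [same arc XB]
6. ∠VBX = 78°  [△XBV]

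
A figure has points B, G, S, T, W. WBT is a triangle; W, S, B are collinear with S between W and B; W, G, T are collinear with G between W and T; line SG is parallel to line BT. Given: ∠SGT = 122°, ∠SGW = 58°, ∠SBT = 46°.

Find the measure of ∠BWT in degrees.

∠BWT = 76°

1. ∠BTW = 58°  [SG∥BT, corresponding at G]
2. ∠TBW = 46°  [S on ray BW]
3. ∠BWT = 76°  [△WBT]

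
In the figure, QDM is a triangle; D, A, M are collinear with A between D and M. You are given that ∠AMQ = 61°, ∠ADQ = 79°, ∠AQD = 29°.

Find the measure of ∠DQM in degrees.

1. ∠DMQ = 61°  [A on ray MD]
2. ∠MDQ = 79°  [A on ray DM]
3. ∠DQM = 40°  [△QDM]

∠DQM = 40°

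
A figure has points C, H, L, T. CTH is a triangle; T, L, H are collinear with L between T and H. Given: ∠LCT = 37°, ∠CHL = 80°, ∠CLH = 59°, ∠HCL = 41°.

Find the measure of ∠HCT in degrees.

∠HCT = 78°

1. ∠CHT = 80°  [L on ray HT]
2. ∠CLT = 121°  [linear pair at L on TH]
3. ∠CTL = 22°  [△CTL]
4. ∠CTH = 22°  [L on ray TH]
5. ∠HCT = 78°  [△CTH]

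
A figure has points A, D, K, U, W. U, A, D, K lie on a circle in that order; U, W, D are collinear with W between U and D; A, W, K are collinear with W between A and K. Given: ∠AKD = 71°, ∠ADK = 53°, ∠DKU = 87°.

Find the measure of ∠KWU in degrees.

1. ∠AUD = 71°  [same arc AD]
2. ∠DAK = 56°  [△ADK]
3. ∠DAU = 93°  [cyclic UADK, opposite ∠A+∠K]
4. ∠ADU = 16°  [△UAD]
5. ∠DUK = 56°  [same arc DK]
6. ∠AKU = 16°  [same arc UA]
7. ∠KWU = 108°  [△UWK]

∠KWU = 108°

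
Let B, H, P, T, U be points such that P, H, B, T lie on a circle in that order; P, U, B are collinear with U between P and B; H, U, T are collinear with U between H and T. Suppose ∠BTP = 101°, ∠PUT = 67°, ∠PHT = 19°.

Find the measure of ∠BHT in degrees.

1. ∠PBT = 19°  [same arc PT]
2. ∠BPT = 60°  [△PBT]
3. ∠BHT = 60°  [same arc BT]

∠BHT = 60°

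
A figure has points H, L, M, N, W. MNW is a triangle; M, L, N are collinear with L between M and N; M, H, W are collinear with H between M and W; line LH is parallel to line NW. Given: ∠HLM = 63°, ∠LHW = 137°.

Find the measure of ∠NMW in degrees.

∠NMW = 74°

1. ∠LHM = 43°  [linear pair at H on MW]
2. ∠HML = 74°  [△MLH]
3. ∠NMW = 74°  [L on MN, H on MW]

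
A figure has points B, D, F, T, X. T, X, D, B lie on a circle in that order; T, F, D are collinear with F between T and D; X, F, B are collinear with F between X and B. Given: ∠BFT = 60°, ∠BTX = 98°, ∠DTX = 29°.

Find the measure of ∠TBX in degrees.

∠TBX = 51°

1. ∠DFX = 60°  [vertical angles at F]
2. ∠TFX = 120°  [linear pair at F on TD]
3. ∠BXT = 31°  [△TFX]
4. ∠TBX = 51°  [△TXB]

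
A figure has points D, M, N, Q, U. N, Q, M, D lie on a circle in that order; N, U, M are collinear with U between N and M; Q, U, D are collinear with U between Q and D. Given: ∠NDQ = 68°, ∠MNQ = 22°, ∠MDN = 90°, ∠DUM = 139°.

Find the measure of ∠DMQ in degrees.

1. ∠NMQ = 68°  [same arc NQ]
2. ∠MDQ = 22°  [same arc QM]
3. ∠NUQ = 139°  [vertical angles at U]
4. ∠MUQ = 41°  [linear pair at U on NM]
5. ∠DQM = 71°  [△QUM]
6. ∠DMQ = 87°  [△QMD]

∠DMQ = 87°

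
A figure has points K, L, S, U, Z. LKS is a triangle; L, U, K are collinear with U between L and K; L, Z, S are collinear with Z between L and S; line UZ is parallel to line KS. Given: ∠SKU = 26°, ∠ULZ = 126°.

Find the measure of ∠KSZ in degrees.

1. ∠LKS = 26°  [U on ray KL]
2. ∠KLS = 126°  [U on LK, Z on LS]
3. ∠KSL = 28°  [△LKS]
4. ∠KSZ = 28°  [Z on ray SL]

∠KSZ = 28°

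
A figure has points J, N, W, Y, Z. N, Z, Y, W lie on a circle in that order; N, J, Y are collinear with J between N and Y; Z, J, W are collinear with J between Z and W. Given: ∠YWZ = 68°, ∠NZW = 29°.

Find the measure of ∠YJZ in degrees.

1. ∠YNZ = 68°  [same arc ZY]
2. ∠NJZ = 83°  [△NJZ]
3. ∠YJZ = 97°  [linear pair at J on NY]

∠YJZ = 97°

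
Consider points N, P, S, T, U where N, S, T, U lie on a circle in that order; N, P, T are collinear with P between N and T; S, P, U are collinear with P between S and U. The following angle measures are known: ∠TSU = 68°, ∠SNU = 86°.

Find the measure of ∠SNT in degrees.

∠SNT = 18°

1. ∠STU = 94°  [cyclic NSTU, opposite ∠N+∠T]
2. ∠SUT = 18°  [△STU]
3. ∠SNT = 18°  [same arc ST]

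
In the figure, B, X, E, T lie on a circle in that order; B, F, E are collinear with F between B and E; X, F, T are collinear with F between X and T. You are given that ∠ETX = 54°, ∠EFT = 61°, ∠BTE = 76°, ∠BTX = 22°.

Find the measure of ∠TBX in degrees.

∠TBX = 93°

1. ∠EBX = 54°  [same arc XE]
2. ∠BFX = 61°  [vertical angles at F]
3. ∠BXT = 65°  [△BFX]
4. ∠TBX = 93°  [△BXT]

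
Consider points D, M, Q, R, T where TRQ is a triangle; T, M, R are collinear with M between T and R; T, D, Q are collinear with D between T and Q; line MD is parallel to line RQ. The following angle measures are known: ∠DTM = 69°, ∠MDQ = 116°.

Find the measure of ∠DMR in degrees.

∠DMR = 133°

1. ∠MDT = 64°  [linear pair at D on TQ]
2. ∠DMT = 47°  [△TMD]
3. ∠DMR = 133°  [linear pair at M on TR]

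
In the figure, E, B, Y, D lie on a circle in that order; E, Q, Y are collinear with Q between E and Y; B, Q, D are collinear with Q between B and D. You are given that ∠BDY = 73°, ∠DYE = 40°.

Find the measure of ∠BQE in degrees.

∠BQE = 67°

1. ∠BEY = 73°  [same arc BY]
2. ∠DBE = 40°  [same arc ED]
3. ∠BQE = 67°  [△EQB]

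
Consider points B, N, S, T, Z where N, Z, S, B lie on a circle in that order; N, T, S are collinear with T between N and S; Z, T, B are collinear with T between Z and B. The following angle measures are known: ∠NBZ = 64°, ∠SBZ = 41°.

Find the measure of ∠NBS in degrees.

1. ∠NSZ = 64°  [same arc NZ]
2. ∠SNZ = 41°  [same arc ZS]
3. ∠NZS = 75°  [△NZS]
4. ∠NBS = 105°  [cyclic NZSB, opposite ∠Z+∠B]

∠NBS = 105°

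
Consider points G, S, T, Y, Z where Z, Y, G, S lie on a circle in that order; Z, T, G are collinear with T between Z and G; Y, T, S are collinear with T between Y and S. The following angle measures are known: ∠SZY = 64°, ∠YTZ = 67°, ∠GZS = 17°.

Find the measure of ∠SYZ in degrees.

1. ∠SGY = 116°  [cyclic ZYGS, opposite ∠Z+∠G]
2. ∠GTS = 67°  [vertical angles at T]
3. ∠GYS = 17°  [same arc GS]
4. ∠GSY = 47°  [△YGS]
5. ∠SGZ = 66°  [△GTS]
6. ∠SYZ = 66°  [same arc ZS]

∠SYZ = 66°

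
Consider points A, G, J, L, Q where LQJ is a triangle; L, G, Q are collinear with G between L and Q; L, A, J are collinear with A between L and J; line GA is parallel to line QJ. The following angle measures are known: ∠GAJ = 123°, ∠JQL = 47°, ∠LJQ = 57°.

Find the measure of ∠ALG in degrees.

∠ALG = 76°

1. ∠GAL = 57°  [linear pair at A on LJ]
2. ∠AGL = 47°  [GA∥QJ, corresponding at G]
3. ∠ALG = 76°  [△LGA]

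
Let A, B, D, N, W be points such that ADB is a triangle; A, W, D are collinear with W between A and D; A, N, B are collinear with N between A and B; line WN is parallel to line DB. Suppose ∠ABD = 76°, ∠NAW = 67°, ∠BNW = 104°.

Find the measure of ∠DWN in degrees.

1. ∠ANW = 76°  [WN∥DB, corresponding at N]
2. ∠AWN = 37°  [△AWN]
3. ∠DWN = 143°  [linear pair at W on AD]

∠DWN = 143°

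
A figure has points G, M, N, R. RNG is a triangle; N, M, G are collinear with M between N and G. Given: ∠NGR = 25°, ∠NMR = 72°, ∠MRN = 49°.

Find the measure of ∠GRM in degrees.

∠GRM = 47°

1. ∠MGR = 25°  [M on ray GN]
2. ∠GMR = 108°  [linear pair at M on NG]
3. ∠GRM = 47°  [△RMG]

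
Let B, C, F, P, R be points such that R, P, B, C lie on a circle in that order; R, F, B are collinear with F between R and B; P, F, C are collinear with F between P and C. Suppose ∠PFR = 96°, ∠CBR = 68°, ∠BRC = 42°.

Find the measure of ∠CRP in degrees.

∠CRP = 58°

1. ∠BFC = 96°  [vertical angles at F]
2. ∠BCP = 16°  [△BFC]
3. ∠BPC = 42°  [same arc BC]
4. ∠CBP = 122°  [△PBC]
5. ∠CRP = 58°  [cyclic RPBC, opposite ∠R+∠B]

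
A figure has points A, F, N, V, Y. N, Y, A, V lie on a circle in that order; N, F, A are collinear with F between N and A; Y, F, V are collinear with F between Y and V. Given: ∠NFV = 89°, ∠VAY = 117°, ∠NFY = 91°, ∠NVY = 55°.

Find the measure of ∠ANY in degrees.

1. ∠VNY = 63°  [cyclic NYAV, opposite ∠N+∠A]
2. ∠NYV = 62°  [△NYV]
3. ∠ANY = 27°  [△NFY]

∠ANY = 27°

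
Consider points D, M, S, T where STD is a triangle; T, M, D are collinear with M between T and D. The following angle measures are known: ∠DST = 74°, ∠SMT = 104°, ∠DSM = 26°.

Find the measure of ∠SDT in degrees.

1. ∠DMS = 76°  [linear pair at M on TD]
2. ∠MDS = 78°  [△SMD]
3. ∠SDT = 78°  [M on ray DT]

∠SDT = 78°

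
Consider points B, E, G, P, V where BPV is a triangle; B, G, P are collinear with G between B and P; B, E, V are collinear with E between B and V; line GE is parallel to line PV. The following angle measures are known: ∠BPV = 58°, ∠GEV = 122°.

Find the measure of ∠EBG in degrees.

1. ∠BGE = 58°  [GE∥PV, corresponding at G]
2. ∠BEG = 58°  [linear pair at E on BV]
3. ∠EBG = 64°  [△BGE]

∠EBG = 64°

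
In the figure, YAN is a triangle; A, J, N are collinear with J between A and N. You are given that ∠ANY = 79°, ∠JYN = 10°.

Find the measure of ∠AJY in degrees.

1. ∠JNY = 79°  [J on ray NA]
2. ∠NJY = 91°  [△YJN]
3. ∠AJY = 89°  [linear pair at J on AN]

∠AJY = 89°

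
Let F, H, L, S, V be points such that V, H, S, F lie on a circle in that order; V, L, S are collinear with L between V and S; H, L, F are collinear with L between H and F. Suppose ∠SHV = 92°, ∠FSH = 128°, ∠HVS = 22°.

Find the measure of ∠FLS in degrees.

1. ∠HSV = 66°  [△VHS]
2. ∠FVH = 52°  [cyclic VHSF, opposite ∠V+∠S]
3. ∠HFS = 22°  [same arc HS]
4. ∠HFV = 66°  [same arc VH]
5. ∠FHV = 62°  [△VHF]
6. ∠FSV = 62°  [same arc VF]
7. ∠FLS = 96°  [△SLF]

∠FLS = 96°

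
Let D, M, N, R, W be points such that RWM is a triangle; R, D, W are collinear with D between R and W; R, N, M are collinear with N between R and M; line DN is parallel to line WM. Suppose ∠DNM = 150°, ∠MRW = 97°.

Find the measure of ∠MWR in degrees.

1. ∠DNR = 30°  [linear pair at N on RM]
2. ∠DRN = 97°  [D on RW, N on RM]
3. ∠NDR = 53°  [△RDN]
4. ∠MWR = 53°  [DN∥WM, corresponding at D]

∠MWR = 53°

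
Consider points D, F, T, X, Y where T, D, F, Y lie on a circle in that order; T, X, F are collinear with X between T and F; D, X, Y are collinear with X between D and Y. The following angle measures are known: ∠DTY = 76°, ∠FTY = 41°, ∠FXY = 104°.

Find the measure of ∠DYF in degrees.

∠DYF = 35°

1. ∠DFY = 104°  [cyclic TDFY, opposite ∠T+∠F]
2. ∠FDY = 41°  [same arc FY]
3. ∠DYF = 35°  [△DFY]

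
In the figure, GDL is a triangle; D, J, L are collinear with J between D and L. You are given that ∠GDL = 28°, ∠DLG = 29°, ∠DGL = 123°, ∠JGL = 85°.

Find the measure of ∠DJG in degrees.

1. ∠GLJ = 29°  [J on ray LD]
2. ∠GJL = 66°  [△GJL]
3. ∠DJG = 114°  [linear pair at J on DL]

∠DJG = 114°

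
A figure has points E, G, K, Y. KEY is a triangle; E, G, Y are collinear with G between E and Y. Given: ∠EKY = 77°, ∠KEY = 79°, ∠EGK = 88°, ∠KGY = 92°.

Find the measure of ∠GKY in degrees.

∠GKY = 64°

1. ∠EYK = 24°  [△KEY]
2. ∠GYK = 24°  [G on ray YE]
3. ∠GKY = 64°  [△KGY]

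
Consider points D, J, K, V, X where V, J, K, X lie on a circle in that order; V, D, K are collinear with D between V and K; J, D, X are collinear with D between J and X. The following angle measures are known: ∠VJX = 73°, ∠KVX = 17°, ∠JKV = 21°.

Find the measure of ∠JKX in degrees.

∠JKX = 94°

1. ∠JXV = 21°  [same arc VJ]
2. ∠JVX = 86°  [△VJX]
3. ∠JKX = 94°  [cyclic VJKX, opposite ∠V+∠K]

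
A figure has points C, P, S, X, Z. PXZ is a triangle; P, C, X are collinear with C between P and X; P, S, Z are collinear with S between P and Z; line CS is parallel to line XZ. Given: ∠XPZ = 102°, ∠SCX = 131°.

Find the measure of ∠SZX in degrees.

∠SZX = 29°

1. ∠CPS = 102°  [C on PX, S on PZ]
2. ∠PCS = 49°  [linear pair at C on PX]
3. ∠CSP = 29°  [△PCS]
4. ∠CSZ = 151°  [linear pair at S on PZ]
5. ∠SZX = 29°  [CS∥XZ, co-interior at Z–S]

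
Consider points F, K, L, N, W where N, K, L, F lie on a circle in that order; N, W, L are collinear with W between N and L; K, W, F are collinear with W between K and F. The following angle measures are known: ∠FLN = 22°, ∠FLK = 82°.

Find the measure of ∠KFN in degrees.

∠KFN = 60°

1. ∠FKN = 22°  [same arc NF]
2. ∠FNK = 98°  [cyclic NKLF, opposite ∠N+∠L]
3. ∠KFN = 60°  [△NKF]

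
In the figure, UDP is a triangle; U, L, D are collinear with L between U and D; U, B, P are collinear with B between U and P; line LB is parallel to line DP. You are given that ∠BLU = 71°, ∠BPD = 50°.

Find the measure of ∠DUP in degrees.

∠DUP = 59°

1. ∠PDU = 71°  [LB∥DP, corresponding at L]
2. ∠DPU = 50°  [B on ray PU]
3. ∠DUP = 59°  [△UDP]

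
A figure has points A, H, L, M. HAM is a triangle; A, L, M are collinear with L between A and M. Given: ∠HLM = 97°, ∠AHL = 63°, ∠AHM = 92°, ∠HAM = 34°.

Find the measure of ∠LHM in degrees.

∠LHM = 29°

1. ∠AMH = 54°  [△HAM]
2. ∠HML = 54°  [L on ray MA]
3. ∠LHM = 29°  [△HLM]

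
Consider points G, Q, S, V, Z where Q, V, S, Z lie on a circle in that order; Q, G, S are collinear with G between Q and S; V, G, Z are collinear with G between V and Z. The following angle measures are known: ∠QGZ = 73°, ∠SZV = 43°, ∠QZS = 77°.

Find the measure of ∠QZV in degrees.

∠QZV = 34°

1. ∠SGZ = 107°  [linear pair at G on QS]
2. ∠QSZ = 30°  [△SGZ]
3. ∠SQZ = 73°  [△QSZ]
4. ∠QZV = 34°  [△QGZ]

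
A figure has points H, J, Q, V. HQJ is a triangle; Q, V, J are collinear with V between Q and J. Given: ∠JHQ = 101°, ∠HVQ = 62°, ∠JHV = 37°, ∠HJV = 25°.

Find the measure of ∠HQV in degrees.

1. ∠HJQ = 25°  [V on ray JQ]
2. ∠HQJ = 54°  [△HQJ]
3. ∠HQV = 54°  [V on ray QJ]

∠HQV = 54°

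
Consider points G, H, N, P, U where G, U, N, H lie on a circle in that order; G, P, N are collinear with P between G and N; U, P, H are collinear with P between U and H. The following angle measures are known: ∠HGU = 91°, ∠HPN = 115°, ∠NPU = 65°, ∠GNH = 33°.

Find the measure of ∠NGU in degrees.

∠NGU = 32°

1. ∠GPU = 115°  [vertical angles at P]
2. ∠GUH = 33°  [same arc GH]
3. ∠NGU = 32°  [△GPU]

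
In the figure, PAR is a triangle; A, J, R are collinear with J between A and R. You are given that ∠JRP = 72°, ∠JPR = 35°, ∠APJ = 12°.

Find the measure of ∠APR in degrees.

∠APR = 47°

1. ∠PJR = 73°  [△PJR]
2. ∠ARP = 72°  [J on ray RA]
3. ∠AJP = 107°  [linear pair at J on AR]
4. ∠JAP = 61°  [△PAJ]
5. ∠PAR = 61°  [J on ray AR]
6. ∠APR = 47°  [△PAR]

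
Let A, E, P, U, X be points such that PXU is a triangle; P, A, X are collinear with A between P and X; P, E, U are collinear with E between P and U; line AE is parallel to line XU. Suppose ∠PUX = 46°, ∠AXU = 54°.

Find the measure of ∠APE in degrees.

∠APE = 80°

1. ∠PXU = 54°  [A on ray XP]
2. ∠UPX = 80°  [△PXU]
3. ∠APE = 80°  [A on PX, E on PU]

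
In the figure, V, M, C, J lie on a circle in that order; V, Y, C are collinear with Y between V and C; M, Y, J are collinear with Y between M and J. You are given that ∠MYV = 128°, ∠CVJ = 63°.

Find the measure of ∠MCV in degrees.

1. ∠CYM = 52°  [linear pair at Y on VC]
2. ∠CMJ = 63°  [same arc CJ]
3. ∠MCV = 65°  [△MYC]

∠MCV = 65°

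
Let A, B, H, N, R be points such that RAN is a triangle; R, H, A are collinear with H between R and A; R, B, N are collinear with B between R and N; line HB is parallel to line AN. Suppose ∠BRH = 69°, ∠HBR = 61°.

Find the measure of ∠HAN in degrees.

1. ∠BHR = 50°  [△RHB]
2. ∠AHB = 130°  [linear pair at H on RA]
3. ∠HAN = 50°  [HB∥AN, co-interior at A–H]

∠HAN = 50°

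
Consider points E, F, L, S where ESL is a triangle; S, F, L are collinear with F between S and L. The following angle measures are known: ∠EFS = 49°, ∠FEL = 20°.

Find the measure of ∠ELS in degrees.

∠ELS = 29°

1. ∠EFL = 131°  [linear pair at F on SL]
2. ∠ELF = 29°  [△EFL]
3. ∠ELS = 29°  [F on ray LS]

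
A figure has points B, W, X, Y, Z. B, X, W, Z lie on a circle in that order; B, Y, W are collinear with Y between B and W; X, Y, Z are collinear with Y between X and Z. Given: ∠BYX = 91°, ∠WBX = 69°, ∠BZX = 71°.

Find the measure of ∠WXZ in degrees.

∠WXZ = 20°

1. ∠WYX = 89°  [linear pair at Y on BW]
2. ∠BWX = 71°  [same arc BX]
3. ∠WXZ = 20°  [△XYW]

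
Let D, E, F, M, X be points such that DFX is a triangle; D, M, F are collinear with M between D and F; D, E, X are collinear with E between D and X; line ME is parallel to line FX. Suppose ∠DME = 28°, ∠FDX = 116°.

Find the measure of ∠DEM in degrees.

∠DEM = 36°

1. ∠DFX = 28°  [ME∥FX, corresponding at M]
2. ∠DXF = 36°  [△DFX]
3. ∠DEM = 36°  [ME∥FX, corresponding at E]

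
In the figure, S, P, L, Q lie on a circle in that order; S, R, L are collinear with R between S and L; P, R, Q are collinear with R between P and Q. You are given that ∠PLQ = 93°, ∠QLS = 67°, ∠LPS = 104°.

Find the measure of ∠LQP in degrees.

∠LQP = 50°

1. ∠LQS = 76°  [cyclic SPLQ, opposite ∠P+∠Q]
2. ∠LSQ = 37°  [△SLQ]
3. ∠LPQ = 37°  [same arc LQ]
4. ∠LQP = 50°  [△PLQ]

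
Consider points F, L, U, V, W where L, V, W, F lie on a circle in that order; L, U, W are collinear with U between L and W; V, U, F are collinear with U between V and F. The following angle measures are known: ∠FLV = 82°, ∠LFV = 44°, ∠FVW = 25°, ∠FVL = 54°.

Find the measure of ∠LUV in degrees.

∠LUV = 69°

1. ∠LWV = 44°  [same arc LV]
2. ∠VUW = 111°  [△VUW]
3. ∠LUV = 69°  [linear pair at U on LW]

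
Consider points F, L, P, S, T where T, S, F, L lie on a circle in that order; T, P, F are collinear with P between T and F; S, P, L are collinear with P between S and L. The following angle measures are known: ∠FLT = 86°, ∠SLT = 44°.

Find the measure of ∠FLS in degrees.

∠FLS = 42°

1. ∠FST = 94°  [cyclic TSFL, opposite ∠S+∠L]
2. ∠SFT = 44°  [same arc TS]
3. ∠FTS = 42°  [△TSF]
4. ∠FLS = 42°  [same arc SF]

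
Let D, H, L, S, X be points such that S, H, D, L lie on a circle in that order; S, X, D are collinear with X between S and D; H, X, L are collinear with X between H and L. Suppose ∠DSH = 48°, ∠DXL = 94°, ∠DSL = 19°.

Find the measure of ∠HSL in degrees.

∠HSL = 67°

1. ∠HXS = 94°  [vertical angles at X]
2. ∠LXS = 86°  [linear pair at X on SD]
3. ∠HLS = 75°  [△SXL]
4. ∠LHS = 38°  [△SXH]
5. ∠HSL = 67°  [△SHL]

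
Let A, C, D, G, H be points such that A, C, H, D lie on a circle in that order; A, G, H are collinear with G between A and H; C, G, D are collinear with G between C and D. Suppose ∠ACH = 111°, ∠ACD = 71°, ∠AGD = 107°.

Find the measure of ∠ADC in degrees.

1. ∠ADH = 69°  [cyclic ACHD, opposite ∠C+∠D]
2. ∠AHD = 71°  [same arc AD]
3. ∠DAH = 40°  [△AHD]
4. ∠ADC = 33°  [△AGD]

∠ADC = 33°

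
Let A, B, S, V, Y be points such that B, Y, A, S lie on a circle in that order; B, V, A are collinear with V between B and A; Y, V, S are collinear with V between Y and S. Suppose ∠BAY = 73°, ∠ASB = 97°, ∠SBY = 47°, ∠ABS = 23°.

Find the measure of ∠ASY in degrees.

1. ∠SAY = 133°  [cyclic BYAS, opposite ∠B+∠A]
2. ∠AYS = 23°  [same arc AS]
3. ∠ASY = 24°  [△YAS]

∠ASY = 24°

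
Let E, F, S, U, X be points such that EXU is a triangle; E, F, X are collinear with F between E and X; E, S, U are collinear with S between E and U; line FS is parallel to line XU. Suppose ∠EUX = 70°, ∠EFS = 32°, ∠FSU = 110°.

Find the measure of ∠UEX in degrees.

1. ∠ESF = 70°  [FS∥XU, corresponding at S]
2. ∠FES = 78°  [△EFS]
3. ∠UEX = 78°  [F on EX, S on EU]

∠UEX = 78°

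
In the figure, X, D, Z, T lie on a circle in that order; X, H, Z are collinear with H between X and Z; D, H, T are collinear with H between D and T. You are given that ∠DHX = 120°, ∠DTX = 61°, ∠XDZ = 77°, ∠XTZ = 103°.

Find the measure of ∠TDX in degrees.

1. ∠DZX = 61°  [same arc XD]
2. ∠DXZ = 42°  [△XDZ]
3. ∠TDX = 18°  [△XHD]

∠TDX = 18°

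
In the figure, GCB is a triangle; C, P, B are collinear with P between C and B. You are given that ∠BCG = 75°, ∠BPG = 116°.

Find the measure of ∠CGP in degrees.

∠CGP = 41°

1. ∠GCP = 75°  [P on ray CB]
2. ∠CPG = 64°  [linear pair at P on CB]
3. ∠CGP = 41°  [△GCP]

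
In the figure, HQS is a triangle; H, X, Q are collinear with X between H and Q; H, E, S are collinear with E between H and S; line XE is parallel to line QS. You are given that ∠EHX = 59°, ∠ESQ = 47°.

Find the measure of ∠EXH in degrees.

∠EXH = 74°

1. ∠QHS = 59°  [X on HQ, E on HS]
2. ∠HSQ = 47°  [E on ray SH]
3. ∠HQS = 74°  [△HQS]
4. ∠EXH = 74°  [XE∥QS, corresponding at X]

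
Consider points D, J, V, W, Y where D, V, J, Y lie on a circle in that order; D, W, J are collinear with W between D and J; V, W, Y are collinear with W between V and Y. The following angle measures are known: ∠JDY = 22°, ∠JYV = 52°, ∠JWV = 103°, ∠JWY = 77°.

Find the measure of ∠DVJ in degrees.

1. ∠JVY = 22°  [same arc JY]
2. ∠JDV = 52°  [same arc VJ]
3. ∠DJV = 55°  [△VWJ]
4. ∠DVJ = 73°  [△DVJ]

∠DVJ = 73°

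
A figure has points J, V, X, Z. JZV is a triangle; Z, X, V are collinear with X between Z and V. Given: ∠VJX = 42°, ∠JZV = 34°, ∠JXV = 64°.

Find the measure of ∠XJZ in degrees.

∠XJZ = 30°

1. ∠JZX = 34°  [X on ray ZV]
2. ∠JXZ = 116°  [linear pair at X on ZV]
3. ∠XJZ = 30°  [△JZX]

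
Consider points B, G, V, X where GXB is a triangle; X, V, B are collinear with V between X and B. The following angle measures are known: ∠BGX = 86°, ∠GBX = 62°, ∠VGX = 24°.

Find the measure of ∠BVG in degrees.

∠BVG = 56°

1. ∠BXG = 32°  [△GXB]
2. ∠GXV = 32°  [V on ray XB]
3. ∠GVX = 124°  [△GXV]
4. ∠BVG = 56°  [linear pair at V on XB]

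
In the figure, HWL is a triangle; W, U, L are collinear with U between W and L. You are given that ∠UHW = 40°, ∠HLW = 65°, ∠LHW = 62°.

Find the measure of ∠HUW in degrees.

1. ∠HWL = 53°  [△HWL]
2. ∠HWU = 53°  [U on ray WL]
3. ∠HUW = 87°  [△HWU]

∠HUW = 87°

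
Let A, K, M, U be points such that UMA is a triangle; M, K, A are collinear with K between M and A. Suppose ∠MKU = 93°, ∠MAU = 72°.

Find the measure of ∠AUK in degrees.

∠AUK = 21°

1. ∠AKU = 87°  [linear pair at K on MA]
2. ∠KAU = 72°  [K on ray AM]
3. ∠AUK = 21°  [△UKA]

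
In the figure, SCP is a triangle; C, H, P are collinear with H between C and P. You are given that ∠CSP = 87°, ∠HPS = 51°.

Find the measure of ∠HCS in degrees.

1. ∠CPS = 51°  [H on ray PC]
2. ∠PCS = 42°  [△SCP]
3. ∠HCS = 42°  [H on ray CP]

∠HCS = 42°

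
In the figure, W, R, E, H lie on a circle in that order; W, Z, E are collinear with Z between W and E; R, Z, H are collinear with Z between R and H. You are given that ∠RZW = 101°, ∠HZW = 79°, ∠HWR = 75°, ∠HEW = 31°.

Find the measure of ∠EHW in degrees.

1. ∠EZH = 101°  [vertical angles at Z]
2. ∠HER = 105°  [cyclic WREH, opposite ∠W+∠E]
3. ∠EHR = 48°  [△EZH]
4. ∠ERH = 27°  [△REH]
5. ∠EWH = 27°  [same arc EH]
6. ∠EHW = 122°  [△WEH]

∠EHW = 122°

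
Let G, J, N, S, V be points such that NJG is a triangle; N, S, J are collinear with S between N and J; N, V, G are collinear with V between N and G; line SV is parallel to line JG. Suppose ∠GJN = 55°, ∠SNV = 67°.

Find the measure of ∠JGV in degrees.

1. ∠NSV = 55°  [SV∥JG, corresponding at S]
2. ∠NVS = 58°  [△NSV]
3. ∠GVS = 122°  [linear pair at V on NG]
4. ∠JGV = 58°  [SV∥JG, co-interior at G–V]

∠JGV = 58°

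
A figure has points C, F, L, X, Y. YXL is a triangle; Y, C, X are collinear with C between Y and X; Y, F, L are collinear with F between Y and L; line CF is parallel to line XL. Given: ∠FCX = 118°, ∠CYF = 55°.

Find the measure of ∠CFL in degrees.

∠CFL = 117°

1. ∠FCY = 62°  [linear pair at C on YX]
2. ∠CFY = 63°  [△YCF]
3. ∠CFL = 117°  [linear pair at F on YL]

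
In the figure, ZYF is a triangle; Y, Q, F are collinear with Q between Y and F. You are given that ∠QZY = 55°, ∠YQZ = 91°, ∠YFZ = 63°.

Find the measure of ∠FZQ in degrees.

∠FZQ = 28°

1. ∠FQZ = 89°  [linear pair at Q on YF]
2. ∠QFZ = 63°  [Q on ray FY]
3. ∠FZQ = 28°  [△ZQF]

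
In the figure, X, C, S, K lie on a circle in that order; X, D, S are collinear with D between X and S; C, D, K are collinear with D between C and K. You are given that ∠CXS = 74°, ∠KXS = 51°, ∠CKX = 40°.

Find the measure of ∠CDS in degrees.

∠CDS = 89°

1. ∠KCS = 51°  [same arc SK]
2. ∠CSX = 40°  [same arc XC]
3. ∠CDS = 89°  [△CDS]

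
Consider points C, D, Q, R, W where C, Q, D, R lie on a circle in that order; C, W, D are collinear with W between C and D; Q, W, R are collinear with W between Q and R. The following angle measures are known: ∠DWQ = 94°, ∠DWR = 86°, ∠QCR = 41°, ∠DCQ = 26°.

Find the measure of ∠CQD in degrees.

1. ∠QDR = 139°  [cyclic CQDR, opposite ∠C+∠D]
2. ∠DRQ = 26°  [same arc QD]
3. ∠DQR = 15°  [△QDR]
4. ∠CDQ = 71°  [△QWD]
5. ∠CQD = 83°  [△CQD]

∠CQD = 83°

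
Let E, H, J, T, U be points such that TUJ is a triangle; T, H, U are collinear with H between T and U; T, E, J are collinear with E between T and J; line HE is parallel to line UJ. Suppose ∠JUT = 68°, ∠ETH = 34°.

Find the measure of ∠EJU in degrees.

∠EJU = 78°

1. ∠EHT = 68°  [HE∥UJ, corresponding at H]
2. ∠HET = 78°  [△THE]
3. ∠HEJ = 102°  [linear pair at E on TJ]
4. ∠EJU = 78°  [HE∥UJ, co-interior at J–E]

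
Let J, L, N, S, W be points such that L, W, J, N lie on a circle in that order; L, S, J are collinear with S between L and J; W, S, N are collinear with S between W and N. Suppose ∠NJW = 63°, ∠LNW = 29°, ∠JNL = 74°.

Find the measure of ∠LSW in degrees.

1. ∠NLW = 117°  [cyclic LWJN, opposite ∠L+∠J]
2. ∠LJW = 29°  [same arc LW]
3. ∠LWN = 34°  [△LWN]
4. ∠JWL = 106°  [cyclic LWJN, opposite ∠W+∠N]
5. ∠JLW = 45°  [△LWJ]
6. ∠LSW = 101°  [△LSW]

∠LSW = 101°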